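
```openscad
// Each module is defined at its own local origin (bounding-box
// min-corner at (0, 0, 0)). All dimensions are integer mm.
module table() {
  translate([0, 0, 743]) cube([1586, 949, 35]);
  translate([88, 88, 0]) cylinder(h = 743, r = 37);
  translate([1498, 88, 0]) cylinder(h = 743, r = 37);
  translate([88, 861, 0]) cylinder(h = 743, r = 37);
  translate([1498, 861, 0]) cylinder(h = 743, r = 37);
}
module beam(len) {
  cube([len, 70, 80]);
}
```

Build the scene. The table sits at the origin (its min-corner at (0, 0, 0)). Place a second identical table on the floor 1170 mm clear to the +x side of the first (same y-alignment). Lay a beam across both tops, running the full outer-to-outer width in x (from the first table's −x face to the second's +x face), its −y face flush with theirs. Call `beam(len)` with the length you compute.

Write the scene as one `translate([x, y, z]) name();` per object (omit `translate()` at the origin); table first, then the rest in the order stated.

table();
translate([2756, 0, 0]) table();
translate([0, 0, 778]) beam(4342);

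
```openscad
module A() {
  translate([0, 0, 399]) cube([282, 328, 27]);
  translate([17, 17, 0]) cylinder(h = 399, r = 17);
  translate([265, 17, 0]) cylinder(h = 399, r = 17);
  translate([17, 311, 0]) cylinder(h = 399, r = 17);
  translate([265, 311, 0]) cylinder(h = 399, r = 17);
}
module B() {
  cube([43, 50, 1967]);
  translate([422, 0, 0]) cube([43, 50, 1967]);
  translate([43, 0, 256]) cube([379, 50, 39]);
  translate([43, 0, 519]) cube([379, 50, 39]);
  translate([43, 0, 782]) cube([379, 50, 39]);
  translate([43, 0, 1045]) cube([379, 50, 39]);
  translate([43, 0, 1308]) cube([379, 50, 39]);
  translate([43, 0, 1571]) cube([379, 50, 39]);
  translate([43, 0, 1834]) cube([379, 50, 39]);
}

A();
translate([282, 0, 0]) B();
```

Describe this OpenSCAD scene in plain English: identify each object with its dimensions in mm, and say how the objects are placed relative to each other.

A is a four-legged stool. The seat is a 282×328×27 mm slab whose top surface is at z = 426 mm; four round legs, each 34 mm in diameter, run from the floor (z = 0) to the underside of the seat, each leg's axis is inset half a diameter from the nearest pair of seat edges (so the leg's bounding box is flush with the corner).

B is a straight ladder. Two 43×50 mm vertical rails, 1967 mm tall, stand 465 mm apart (outside-to-outside) with their front faces coplanar on the −y side. 7 rungs, each 50 mm deep and 39 mm tall, span between the inner faces of the rails, front faces flush with the rails. The lowest rung's underside is at z = 256 mm and rungs are spaced 263 mm apart (underside to underside).

The ladder is against the stool's +x side, with their −y faces flush.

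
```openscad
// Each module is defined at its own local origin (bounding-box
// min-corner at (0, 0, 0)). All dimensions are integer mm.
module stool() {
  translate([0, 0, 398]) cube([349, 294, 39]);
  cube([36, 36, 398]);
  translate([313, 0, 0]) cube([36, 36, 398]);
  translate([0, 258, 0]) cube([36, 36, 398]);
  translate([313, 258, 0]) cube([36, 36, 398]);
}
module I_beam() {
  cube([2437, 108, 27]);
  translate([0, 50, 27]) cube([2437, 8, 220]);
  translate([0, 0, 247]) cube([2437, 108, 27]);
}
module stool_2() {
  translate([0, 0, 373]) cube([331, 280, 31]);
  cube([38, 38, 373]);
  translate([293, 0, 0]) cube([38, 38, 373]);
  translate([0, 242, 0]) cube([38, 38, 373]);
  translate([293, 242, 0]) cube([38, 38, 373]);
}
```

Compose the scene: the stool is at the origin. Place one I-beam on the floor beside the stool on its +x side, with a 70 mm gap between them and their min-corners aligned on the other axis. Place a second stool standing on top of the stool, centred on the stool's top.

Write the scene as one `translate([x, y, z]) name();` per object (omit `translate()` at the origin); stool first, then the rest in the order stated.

stool();
translate([419, 0, 0]) I_beam();
translate([9, 7, 437]) stool_2();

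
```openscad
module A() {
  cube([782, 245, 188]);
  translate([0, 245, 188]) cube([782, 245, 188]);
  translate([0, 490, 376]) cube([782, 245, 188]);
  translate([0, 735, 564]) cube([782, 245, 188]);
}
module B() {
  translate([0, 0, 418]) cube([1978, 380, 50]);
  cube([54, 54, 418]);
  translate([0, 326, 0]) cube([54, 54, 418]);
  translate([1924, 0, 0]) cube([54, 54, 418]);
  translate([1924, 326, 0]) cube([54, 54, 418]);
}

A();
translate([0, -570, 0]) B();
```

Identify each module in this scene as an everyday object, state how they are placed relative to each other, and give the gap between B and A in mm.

The bench's nearest face is 190 mm from the staircase's −y face.

A is a staircase. B is a bench. The bench is on the floor beside the staircase on its −y side. The gap between the bench and the staircase is 190 mm.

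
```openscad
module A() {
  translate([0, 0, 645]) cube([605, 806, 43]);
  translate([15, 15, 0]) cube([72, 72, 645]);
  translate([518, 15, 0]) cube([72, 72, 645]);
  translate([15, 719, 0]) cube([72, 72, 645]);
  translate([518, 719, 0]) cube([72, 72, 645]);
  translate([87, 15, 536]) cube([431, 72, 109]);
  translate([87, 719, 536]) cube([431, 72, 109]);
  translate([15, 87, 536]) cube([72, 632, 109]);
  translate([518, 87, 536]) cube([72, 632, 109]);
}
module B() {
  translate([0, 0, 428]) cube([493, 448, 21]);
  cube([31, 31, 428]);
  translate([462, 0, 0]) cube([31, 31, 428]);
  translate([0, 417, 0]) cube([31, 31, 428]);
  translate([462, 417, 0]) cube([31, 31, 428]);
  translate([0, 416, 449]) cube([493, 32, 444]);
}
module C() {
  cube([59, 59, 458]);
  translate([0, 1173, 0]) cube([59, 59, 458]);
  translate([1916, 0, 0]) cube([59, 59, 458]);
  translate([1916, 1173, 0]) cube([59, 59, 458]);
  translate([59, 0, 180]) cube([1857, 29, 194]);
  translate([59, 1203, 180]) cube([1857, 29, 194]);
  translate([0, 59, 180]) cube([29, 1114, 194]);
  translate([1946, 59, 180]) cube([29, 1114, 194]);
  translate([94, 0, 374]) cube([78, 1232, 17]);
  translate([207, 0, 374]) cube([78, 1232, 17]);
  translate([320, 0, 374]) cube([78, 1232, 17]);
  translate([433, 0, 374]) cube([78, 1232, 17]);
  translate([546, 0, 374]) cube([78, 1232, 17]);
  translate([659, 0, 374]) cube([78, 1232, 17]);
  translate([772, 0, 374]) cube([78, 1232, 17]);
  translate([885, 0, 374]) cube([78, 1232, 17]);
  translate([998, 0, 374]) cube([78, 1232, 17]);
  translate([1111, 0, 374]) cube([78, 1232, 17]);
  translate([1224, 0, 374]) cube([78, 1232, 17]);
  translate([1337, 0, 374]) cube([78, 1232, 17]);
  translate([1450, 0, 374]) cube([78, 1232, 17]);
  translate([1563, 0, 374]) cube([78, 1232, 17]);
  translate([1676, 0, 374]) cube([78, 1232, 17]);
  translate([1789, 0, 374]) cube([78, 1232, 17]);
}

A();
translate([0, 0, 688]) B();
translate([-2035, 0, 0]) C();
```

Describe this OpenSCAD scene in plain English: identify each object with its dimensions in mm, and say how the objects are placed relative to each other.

A is a table: top 605 mm (x) × 806 mm (y), 43 mm thick, upper face at z = 688 mm, on four 72×72 mm square legs, each inset 15 mm from the nearest pair of top edges, running from z = 0 to the bottom of the top. Four apron rails, 72 mm thick and 109 mm tall, run between adjacent legs with their top edges flush with the underside of the top and their outer faces flush with the legs' outer faces.

B is a chair. The seat is a 493×448×21 mm slab with its top at z = 449 mm, on four 31×31 mm corner legs (flush with the seat edges, standing on z = 0). A flat backrest 32 mm thick, 444 mm tall, spans the full seat width and rises from the seat top along its +y edge, rear face flush with the rear of the seat.

C is a bed frame 1975 mm long (x) by 1232 mm wide (y). Four 59×59 mm corner posts, 458 mm tall, at the corners of the footprint. Four rails of 29 mm thickness and 194 mm height run between adjacent posts with their undersides at z = 180 mm, their outer faces flush with the outside of the frame (the two x-running rails run between the posts' inner faces; the two y-running rails run between the posts' inner faces). 16 slats, each 78 mm wide (x) and 17 mm thick, lie across the top of the two x-running rails, running the full 1232 mm width of the frame in y; the slats are evenly spaced along x between the inner faces of the end posts with equal gaps (rounded down to the nearest mm) at the −x end and between each pair — any rounding remainder accumulates at the +x end.

The chair is on top of the table. The bed frame is on the floor beside the table on its −x side.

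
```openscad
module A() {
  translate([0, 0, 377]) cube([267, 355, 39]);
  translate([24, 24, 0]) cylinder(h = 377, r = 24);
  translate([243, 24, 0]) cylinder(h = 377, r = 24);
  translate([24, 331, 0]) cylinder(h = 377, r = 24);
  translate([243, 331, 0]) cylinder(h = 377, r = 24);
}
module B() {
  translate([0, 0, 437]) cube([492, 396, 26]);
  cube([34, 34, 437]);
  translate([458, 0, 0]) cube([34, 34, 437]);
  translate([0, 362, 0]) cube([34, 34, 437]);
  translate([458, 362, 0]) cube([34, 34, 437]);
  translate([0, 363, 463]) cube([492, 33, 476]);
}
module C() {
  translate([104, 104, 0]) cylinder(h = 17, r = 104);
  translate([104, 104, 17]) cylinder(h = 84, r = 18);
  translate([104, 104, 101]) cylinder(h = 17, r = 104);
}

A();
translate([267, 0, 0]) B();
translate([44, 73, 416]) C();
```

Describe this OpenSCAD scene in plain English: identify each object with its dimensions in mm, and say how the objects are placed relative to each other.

A is a four-legged stool. The seat is a 267×355×39 mm slab whose top surface is at z = 416 mm; four round legs, each 48 mm in diameter, run from the floor (z = 0) to the underside of the seat, each leg's axis is inset half a diameter from the nearest pair of seat edges (so the leg's bounding box is flush with the corner).

B is a chair. The seat is a 492×396×26 mm slab with its top at z = 463 mm, on four 34×34 mm corner legs (flush with the seat edges, standing on z = 0). A flat backrest 33 mm thick, 476 mm tall, spans the full seat width and rises from the seat top along its +y edge, rear face flush with the rear of the seat.

C is a spool: two coaxial disc flanges of radius 104 mm and thickness 17 mm, joined by a core cylinder of radius 18 mm and height 84 mm. The lower flange rests on z = 0 and the three cylinders share a vertical axis.

The chair is against the stool's +x side, with their −y faces flush. The spool is on top of the stool.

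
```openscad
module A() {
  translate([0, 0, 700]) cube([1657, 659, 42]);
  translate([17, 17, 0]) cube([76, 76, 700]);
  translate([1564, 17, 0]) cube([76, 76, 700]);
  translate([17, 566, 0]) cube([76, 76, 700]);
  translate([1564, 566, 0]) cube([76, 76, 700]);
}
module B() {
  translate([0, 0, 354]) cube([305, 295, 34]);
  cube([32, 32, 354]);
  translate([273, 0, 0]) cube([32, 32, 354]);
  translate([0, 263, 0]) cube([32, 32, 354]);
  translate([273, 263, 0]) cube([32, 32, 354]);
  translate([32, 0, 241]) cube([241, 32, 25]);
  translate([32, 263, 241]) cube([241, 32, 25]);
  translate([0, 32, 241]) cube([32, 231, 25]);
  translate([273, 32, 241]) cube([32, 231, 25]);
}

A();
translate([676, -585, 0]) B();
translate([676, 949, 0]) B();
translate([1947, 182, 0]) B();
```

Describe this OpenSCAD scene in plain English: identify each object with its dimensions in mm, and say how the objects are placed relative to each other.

A is a rectangular dining table. The top is 1657×659×42 mm with its upper surface at z = 742 mm. It stands on four 76×76 mm square legs, each inset 17 mm from the nearest pair of top edges, running from the floor to the underside of the top.

B is a four-legged stool. The seat is 305×295 mm, 34 mm thick, top at z = 388 mm. It stands on four square legs, each 32×32 mm in cross-section, from z = 0 to the seat underside, each flush with a corner of the seat. Four stretchers, 32 mm wide and 25 mm tall, connect adjacent legs with their undersides at z = 241 mm, each running between the inner faces of the legs it joins and aligned with the legs' outer faces on the other axis.

Three stools sit around the table at the −y, +y, +x sides.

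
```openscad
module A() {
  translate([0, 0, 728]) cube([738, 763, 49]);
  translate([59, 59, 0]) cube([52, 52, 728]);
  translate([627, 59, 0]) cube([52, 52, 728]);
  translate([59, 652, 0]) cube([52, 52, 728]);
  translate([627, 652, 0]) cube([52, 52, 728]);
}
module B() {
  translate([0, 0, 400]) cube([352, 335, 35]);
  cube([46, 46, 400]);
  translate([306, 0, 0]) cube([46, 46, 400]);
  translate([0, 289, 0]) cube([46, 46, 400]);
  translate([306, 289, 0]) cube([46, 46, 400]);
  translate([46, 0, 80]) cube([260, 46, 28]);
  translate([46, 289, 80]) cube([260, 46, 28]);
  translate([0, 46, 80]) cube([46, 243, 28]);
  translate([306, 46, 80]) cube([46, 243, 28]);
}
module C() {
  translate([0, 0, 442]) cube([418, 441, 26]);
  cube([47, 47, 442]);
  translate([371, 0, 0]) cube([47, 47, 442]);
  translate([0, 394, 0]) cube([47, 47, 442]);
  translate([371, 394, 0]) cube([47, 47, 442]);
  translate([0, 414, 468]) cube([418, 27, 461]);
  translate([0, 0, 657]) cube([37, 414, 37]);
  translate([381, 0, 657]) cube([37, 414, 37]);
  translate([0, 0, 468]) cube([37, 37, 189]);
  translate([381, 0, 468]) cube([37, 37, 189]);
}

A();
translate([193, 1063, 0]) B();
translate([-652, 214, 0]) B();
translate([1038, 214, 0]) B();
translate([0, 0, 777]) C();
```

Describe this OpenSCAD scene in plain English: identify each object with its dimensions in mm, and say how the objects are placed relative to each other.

A is a rectangular dining table. The top is 738×763×49 mm with its upper surface at z = 777 mm. It stands on four 52×52 mm square legs, each inset 59 mm from the nearest pair of top edges, running from the floor to the underside of the top.

B is a four-legged stool. The seat is 352×335 mm, 35 mm thick, top at z = 435 mm. It stands on four square legs, each 46×46 mm in cross-section, from z = 0 to the seat underside, each flush with a corner of the seat. Four stretchers, 46 mm wide and 28 mm tall, connect adjacent legs with their undersides at z = 80 mm, each running between the inner faces of the legs it joins and aligned with the legs' outer faces on the other axis.

C is a chair. The seat is a 418×441×26 mm slab with its top at z = 468 mm, on four 47×47 mm corner legs (flush with the seat edges, standing on z = 0). A flat backrest 27 mm thick, 461 mm tall, spans the full seat width and rises from the seat top along its +y edge, rear face flush with the rear of the seat. Two armrests of 37×37 mm section run along each side from the seat's front edge to the front of the backrest, top faces 226 mm above the seat top and outer faces flush with the seat's x-edges; a 37×37 mm post under the front of each armrest stands on the seat at the front corner.

Three stools sit around the table at the +y, −x, +x sides. The chair is on top of the table.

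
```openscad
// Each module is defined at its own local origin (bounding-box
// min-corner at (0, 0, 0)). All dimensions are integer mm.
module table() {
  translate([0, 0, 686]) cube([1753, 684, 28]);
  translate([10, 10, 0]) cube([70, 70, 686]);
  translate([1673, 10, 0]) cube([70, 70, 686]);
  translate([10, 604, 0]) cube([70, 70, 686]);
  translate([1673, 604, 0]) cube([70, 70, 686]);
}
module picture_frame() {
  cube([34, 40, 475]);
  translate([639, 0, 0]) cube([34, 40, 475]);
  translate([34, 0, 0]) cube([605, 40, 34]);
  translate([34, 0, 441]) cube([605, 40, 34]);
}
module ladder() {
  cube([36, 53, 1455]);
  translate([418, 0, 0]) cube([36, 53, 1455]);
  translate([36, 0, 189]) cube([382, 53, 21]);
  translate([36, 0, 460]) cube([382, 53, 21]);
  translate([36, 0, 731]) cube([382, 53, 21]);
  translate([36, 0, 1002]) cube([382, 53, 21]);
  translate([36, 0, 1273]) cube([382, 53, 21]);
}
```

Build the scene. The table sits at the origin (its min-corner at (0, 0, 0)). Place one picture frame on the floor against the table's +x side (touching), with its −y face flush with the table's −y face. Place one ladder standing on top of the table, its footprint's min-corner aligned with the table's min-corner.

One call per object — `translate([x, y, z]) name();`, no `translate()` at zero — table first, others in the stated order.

table();
translate([1753, 0, 0]) picture_frame();
translate([0, 0, 714]) ladder();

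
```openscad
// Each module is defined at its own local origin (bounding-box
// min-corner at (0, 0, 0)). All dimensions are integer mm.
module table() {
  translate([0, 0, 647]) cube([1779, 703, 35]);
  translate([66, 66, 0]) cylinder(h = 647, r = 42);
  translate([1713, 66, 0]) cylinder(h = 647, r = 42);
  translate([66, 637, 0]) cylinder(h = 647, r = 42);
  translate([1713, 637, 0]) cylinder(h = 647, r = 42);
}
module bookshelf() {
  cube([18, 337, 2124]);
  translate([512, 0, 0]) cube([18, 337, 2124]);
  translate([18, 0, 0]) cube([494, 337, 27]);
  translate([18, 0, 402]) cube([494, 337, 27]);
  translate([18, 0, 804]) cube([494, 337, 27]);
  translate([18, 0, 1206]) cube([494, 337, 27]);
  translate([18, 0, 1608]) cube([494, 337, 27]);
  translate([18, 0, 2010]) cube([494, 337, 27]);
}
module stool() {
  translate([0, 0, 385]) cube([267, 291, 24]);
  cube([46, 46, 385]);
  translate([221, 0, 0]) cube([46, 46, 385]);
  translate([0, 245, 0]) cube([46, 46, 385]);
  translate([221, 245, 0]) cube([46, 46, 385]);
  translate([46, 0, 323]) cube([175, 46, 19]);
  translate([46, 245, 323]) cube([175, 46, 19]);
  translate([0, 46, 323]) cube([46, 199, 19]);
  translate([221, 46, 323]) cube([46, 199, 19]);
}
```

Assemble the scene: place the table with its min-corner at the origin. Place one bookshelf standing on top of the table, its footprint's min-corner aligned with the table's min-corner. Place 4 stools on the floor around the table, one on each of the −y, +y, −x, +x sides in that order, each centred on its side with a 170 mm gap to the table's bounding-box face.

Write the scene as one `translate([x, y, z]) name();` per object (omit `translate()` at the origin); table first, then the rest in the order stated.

table();
translate([0, 0, 682]) bookshelf();
translate([756, -461, 0]) stool();
translate([756, 873, 0]) stool();
translate([-437, 206, 0]) stool();
translate([1949, 206, 0]) stool();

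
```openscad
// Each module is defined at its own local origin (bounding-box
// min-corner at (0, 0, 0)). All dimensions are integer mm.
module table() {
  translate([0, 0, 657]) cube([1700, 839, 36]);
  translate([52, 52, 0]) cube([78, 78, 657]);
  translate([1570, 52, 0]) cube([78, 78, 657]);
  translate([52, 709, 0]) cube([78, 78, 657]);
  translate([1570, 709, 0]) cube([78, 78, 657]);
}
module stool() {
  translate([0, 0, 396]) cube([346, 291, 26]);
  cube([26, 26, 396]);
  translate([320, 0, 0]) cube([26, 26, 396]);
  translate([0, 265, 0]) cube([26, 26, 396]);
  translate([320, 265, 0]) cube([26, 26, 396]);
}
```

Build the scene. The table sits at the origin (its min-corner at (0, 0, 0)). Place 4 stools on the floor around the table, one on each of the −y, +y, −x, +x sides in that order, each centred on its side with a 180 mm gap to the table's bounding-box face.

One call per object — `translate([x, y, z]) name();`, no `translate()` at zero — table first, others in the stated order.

table();
translate([677, -471, 0]) stool();
translate([677, 1019, 0]) stool();
translate([-526, 274, 0]) stool();
translate([1880, 274, 0]) stool();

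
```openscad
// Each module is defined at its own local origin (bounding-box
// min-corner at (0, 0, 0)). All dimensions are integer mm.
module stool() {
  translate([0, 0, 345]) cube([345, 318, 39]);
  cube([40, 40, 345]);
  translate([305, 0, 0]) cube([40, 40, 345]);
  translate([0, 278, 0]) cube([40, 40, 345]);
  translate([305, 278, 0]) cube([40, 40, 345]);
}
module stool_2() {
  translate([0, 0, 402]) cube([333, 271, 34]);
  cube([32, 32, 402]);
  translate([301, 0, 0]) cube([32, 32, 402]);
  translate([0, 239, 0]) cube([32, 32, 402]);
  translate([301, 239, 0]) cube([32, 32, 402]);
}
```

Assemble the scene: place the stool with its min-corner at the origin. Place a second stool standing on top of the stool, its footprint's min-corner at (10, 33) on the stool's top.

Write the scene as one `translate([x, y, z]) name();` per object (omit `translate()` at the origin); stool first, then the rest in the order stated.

stool();
translate([10, 33, 384]) stool_2();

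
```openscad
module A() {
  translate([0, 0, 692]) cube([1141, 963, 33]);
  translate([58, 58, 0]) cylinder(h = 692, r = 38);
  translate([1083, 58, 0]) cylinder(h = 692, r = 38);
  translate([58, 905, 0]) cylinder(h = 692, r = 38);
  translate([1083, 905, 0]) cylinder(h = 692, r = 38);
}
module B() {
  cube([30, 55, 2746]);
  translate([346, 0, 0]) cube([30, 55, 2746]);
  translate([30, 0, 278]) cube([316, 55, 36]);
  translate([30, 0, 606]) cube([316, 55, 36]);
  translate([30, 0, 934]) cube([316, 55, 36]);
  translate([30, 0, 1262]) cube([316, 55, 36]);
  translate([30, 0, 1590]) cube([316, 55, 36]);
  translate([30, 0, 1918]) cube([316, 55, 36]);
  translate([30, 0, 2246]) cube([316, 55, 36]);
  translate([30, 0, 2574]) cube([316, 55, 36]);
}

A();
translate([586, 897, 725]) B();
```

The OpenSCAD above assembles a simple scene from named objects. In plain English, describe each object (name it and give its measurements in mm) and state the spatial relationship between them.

A is a table with a 1141×963 mm rectangular top, 33 mm thick, top surface at z = 725 mm, supported by four round legs of 76 mm diameter, each leg's bounding box inset 20 mm from the nearest pair of top edges, running from the floor.

B is a wooden ladder with two side rails of 30×55 mm section and 2746 mm height, set 376 mm apart overall. Between them run 8 rectangular rungs (55 mm deep, 36 mm thick), front faces flush with the rails' −y face. The bottom of the first rung is 278 mm above the floor and each subsequent rung is 328 mm higher than the one below.

The ladder is on top of the table.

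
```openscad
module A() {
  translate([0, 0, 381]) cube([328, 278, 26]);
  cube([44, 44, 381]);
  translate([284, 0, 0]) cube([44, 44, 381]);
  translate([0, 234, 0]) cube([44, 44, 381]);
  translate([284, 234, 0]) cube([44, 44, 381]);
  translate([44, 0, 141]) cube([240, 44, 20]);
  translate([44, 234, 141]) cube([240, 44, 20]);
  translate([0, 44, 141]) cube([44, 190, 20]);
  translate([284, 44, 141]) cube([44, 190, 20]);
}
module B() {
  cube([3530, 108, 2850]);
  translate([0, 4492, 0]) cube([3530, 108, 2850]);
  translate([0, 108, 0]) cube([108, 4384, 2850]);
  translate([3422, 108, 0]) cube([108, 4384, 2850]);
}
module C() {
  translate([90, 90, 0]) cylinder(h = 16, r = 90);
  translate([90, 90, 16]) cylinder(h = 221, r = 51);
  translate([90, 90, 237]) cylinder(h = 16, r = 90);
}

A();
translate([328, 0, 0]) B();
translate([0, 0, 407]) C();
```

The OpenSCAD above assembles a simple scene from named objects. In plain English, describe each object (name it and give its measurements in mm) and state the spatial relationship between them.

A is a simple wooden stool: a rectangular seat 328 mm (x) by 278 mm (y), 26 mm thick, top face at z = 407 mm, on four square legs, each 44×44 mm in cross-section. The legs rest on z = 0, each flush with a corner of the seat. Four stretchers, 44 mm wide and 20 mm tall, connect adjacent legs with their undersides at z = 141 mm, each running between the inner faces of the legs it joins and aligned with the legs' outer faces on the other axis.

B is the wall frame of a small rectangular building: four walls, each 2850 mm tall and 108 mm thick, enclosing a footprint 3530 mm (x) by 4600 mm (y) outside-to-outside, with no floor or roof. The front and back walls (the −y and +y sides) span the full width; the two side walls fit between them.

C is a spool: two coaxial disc flanges of radius 90 mm and thickness 16 mm, joined by a core cylinder of radius 51 mm and height 221 mm. The lower flange rests on z = 0 and the three cylinders share a vertical axis.

The house frame is against the stool's +x side, with their −y faces flush. The spool is on top of the stool.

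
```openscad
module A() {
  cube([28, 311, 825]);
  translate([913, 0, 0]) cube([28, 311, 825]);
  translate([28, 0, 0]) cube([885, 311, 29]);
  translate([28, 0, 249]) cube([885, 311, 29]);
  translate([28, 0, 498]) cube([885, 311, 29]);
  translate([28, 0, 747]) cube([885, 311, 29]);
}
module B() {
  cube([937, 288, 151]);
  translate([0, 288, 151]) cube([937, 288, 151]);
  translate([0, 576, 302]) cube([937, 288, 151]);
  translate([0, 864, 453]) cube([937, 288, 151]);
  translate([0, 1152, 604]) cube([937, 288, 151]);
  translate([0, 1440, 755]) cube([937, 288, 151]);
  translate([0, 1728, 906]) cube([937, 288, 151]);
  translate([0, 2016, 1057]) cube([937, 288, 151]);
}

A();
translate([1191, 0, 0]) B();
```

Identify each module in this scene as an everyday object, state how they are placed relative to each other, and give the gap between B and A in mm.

The staircase's nearest face is 250 mm from the bookshelf's +x face.

A is a bookshelf. B is a staircase. The staircase is on the floor beside the bookshelf on its +x side. The gap between the staircase and the bookshelf is 250 mm.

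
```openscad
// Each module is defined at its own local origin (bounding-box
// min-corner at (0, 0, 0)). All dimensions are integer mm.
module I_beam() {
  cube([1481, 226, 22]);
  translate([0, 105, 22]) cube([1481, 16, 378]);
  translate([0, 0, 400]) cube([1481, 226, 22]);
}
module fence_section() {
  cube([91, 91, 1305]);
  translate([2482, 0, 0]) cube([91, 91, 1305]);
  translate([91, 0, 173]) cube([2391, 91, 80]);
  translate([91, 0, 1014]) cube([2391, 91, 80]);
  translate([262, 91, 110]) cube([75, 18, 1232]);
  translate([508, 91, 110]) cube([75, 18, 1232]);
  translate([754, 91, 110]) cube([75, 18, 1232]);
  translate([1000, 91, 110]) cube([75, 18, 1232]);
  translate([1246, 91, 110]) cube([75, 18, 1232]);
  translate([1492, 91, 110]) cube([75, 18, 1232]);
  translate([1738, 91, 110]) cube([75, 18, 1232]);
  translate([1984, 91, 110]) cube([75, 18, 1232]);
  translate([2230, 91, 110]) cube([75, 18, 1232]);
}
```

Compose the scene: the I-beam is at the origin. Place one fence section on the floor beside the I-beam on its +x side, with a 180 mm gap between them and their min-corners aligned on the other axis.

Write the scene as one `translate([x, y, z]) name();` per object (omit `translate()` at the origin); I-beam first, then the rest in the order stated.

I_beam();
translate([1661, 0, 0]) fence_section();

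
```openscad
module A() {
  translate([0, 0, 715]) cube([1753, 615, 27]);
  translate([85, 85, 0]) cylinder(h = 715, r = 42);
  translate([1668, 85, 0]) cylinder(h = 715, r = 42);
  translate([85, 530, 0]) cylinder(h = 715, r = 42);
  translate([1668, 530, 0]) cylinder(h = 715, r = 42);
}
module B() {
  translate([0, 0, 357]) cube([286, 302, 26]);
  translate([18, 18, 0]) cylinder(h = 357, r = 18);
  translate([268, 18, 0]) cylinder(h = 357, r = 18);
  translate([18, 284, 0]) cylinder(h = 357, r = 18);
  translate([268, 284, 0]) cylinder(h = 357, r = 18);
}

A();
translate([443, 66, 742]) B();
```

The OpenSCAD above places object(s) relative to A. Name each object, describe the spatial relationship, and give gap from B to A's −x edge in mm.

The stool's min-x is at 443; the table's min-x is 0; gap = 443 mm.

A is a table. B is a stool. The stool is on top of the table. The gap from the stool to the table's −x edge is 443 mm.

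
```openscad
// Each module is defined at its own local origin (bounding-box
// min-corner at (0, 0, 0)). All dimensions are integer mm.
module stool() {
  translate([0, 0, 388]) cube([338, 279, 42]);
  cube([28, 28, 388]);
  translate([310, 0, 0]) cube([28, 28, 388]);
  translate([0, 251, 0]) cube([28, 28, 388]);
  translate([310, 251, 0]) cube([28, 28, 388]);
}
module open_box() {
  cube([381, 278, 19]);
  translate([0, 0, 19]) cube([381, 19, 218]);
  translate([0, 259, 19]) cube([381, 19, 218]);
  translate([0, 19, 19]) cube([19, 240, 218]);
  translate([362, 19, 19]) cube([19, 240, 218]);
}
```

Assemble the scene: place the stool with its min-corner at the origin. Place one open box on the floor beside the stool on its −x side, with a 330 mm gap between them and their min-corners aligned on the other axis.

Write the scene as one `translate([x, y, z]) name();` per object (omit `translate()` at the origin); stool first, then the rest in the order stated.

stool();
translate([-711, 0, 0]) open_box();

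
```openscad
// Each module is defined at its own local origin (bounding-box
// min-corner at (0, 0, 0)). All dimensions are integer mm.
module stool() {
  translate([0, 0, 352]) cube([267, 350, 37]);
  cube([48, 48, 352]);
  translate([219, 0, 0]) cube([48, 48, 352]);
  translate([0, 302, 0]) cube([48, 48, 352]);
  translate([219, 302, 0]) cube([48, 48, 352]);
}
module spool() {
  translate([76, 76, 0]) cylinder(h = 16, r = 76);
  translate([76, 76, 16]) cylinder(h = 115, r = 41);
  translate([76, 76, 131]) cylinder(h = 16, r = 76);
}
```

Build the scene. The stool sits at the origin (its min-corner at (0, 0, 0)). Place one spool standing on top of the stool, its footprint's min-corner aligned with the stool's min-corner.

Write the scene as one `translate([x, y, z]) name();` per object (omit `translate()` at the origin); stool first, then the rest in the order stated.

stool();
translate([0, 0, 389]) spool();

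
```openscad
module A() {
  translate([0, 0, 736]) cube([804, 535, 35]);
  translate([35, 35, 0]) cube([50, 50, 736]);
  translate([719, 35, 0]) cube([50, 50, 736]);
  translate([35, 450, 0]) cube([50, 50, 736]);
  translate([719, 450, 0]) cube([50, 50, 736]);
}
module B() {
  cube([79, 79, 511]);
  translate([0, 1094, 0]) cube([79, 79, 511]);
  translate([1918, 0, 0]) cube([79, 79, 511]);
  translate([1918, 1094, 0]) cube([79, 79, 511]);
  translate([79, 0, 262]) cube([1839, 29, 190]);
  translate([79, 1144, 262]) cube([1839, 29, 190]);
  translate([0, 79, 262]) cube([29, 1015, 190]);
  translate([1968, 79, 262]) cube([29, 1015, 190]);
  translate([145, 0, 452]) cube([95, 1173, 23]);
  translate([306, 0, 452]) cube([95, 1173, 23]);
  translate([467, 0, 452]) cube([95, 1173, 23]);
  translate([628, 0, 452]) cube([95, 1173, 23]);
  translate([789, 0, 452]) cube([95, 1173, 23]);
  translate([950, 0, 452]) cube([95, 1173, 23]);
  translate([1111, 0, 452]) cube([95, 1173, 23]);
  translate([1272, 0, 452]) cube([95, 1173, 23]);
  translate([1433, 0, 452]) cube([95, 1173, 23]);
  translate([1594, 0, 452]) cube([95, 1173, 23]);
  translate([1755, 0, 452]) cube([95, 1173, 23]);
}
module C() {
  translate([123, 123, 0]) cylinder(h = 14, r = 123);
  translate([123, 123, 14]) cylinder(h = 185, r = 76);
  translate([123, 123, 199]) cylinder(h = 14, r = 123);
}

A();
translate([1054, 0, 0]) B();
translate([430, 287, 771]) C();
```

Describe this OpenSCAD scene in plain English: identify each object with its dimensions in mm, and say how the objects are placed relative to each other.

A is a table: top 804 mm (x) × 535 mm (y), 35 mm thick, upper face at z = 771 mm, on four 50×50 mm square legs, each inset 35 mm from the nearest pair of top edges, running from z = 0 to the bottom of the top.

B is a bed frame 1997 mm long (x) by 1173 mm wide (y). Four 79×79 mm corner posts, 511 mm tall, at the corners of the footprint. Four rails of 29 mm thickness and 190 mm height run between adjacent posts with their undersides at z = 262 mm, their outer faces flush with the outside of the frame (the two x-running rails run between the posts' inner faces; the two y-running rails run between the posts' inner faces). 11 slats, each 95 mm wide (x) and 23 mm thick, lie across the top of the two x-running rails, running the full 1173 mm width of the frame in y; the slats are evenly spaced along x between the inner faces of the end posts with equal gaps (rounded down to the nearest mm) at the −x end and between each pair — any rounding remainder accumulates at the +x end.

C is a spool: two coaxial disc flanges of radius 123 mm and thickness 14 mm, joined by a core cylinder of radius 76 mm and height 185 mm. The lower flange rests on z = 0 and the three cylinders share a vertical axis.

The bed frame is on the floor beside the table on its +x side. The spool is on top of the table.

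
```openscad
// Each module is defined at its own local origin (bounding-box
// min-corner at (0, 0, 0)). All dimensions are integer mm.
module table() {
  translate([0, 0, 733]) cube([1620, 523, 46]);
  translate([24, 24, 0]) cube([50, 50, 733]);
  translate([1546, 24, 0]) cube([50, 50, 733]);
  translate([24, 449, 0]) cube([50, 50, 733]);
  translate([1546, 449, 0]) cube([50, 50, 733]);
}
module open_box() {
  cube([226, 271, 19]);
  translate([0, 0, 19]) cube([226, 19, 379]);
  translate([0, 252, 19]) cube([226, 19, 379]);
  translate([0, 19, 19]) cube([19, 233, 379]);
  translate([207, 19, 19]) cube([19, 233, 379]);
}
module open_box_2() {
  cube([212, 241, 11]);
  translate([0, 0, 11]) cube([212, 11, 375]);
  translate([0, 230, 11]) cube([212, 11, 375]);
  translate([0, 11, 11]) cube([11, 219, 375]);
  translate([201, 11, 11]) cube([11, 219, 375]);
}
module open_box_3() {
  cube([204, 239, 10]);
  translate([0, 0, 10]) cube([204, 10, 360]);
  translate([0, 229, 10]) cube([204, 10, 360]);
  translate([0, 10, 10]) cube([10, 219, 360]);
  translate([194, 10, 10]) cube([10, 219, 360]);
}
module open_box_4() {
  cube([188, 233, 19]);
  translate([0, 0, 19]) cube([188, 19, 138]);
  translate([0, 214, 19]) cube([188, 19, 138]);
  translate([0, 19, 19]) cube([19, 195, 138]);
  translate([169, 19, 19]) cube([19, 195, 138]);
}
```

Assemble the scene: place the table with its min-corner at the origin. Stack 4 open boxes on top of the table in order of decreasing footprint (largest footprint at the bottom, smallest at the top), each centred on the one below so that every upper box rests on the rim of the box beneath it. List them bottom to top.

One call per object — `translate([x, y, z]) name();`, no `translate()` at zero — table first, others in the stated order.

table();
translate([697, 126, 779]) open_box();
translate([704, 141, 1177]) open_box_2();
translate([708, 142, 1563]) open_box_3();
translate([716, 145, 1933]) open_box_4();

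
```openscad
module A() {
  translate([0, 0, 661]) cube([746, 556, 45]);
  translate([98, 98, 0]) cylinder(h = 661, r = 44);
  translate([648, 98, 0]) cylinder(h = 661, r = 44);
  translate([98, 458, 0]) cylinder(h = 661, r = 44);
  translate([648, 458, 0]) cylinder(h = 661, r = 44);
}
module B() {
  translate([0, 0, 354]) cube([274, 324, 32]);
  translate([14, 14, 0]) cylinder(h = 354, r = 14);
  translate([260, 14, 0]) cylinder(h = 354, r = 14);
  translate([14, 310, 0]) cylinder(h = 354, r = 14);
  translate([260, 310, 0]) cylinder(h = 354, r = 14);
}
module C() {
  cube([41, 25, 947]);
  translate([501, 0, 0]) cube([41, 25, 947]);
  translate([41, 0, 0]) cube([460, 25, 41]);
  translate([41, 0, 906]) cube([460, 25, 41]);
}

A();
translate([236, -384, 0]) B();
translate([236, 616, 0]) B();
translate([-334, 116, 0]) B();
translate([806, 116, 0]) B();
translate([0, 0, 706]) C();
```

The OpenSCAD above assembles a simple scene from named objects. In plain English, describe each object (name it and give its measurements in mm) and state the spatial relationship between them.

A is a table with a 746×556 mm rectangular top, 45 mm thick, top surface at z = 706 mm, supported by four round legs of 88 mm diameter, each leg's bounding box inset 54 mm from the nearest pair of top edges, running from the floor.

B is a four-legged stool. The seat is 274×324 mm, 32 mm thick, top at z = 386 mm. It stands on four round legs, each 28 mm in diameter, from z = 0 to the seat underside, each leg's axis is inset half a diameter from the nearest pair of seat edges (so the leg's bounding box is flush with the corner).

C is a rectangular picture frame lying in the x–z plane (depth along y). The opening is 460 mm wide (x) by 865 mm tall (z), surrounded by a border 41 mm wide on all four sides. The frame is 25 mm deep and is made of two full-height vertical stiles with two horizontal rails fitted between them.

Four stools sit around the table at the −y, +y, −x, +x sides. The picture frame is on top of the table.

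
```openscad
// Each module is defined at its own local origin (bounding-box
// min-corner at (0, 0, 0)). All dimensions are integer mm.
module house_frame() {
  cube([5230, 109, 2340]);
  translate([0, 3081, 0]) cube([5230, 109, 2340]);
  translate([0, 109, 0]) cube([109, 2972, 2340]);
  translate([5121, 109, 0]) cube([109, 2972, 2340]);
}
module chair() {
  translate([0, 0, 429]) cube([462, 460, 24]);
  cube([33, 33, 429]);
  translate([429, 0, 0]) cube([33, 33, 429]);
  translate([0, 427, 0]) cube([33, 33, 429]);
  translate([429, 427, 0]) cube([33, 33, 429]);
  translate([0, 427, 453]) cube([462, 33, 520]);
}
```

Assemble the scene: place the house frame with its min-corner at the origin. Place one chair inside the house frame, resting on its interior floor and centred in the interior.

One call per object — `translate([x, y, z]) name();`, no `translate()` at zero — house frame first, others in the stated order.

house_frame();
translate([2384, 1365, 0]) chair();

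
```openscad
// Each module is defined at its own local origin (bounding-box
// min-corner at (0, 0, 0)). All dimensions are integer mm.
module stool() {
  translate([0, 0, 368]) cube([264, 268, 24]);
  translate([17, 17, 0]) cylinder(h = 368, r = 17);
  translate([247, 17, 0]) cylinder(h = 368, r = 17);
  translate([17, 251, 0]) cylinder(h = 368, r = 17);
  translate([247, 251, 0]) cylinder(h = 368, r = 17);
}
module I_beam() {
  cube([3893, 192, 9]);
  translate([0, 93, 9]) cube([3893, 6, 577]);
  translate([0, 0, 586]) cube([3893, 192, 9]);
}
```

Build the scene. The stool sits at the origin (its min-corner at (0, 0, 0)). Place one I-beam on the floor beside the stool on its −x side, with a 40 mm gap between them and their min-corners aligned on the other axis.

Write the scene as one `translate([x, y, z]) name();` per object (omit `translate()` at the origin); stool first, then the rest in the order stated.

stool();
translate([-3933, 0, 0]) I_beam();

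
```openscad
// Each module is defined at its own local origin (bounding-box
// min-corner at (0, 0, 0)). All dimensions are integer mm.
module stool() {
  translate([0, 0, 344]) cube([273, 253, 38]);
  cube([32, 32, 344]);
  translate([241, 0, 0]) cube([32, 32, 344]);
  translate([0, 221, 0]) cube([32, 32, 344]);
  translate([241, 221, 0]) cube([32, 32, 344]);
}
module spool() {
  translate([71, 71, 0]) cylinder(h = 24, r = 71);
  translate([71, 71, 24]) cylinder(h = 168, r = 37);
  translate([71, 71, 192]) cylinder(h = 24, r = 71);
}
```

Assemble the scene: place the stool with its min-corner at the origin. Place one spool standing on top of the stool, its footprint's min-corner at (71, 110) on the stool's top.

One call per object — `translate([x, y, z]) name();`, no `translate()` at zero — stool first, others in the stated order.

stool();
translate([71, 110, 382]) spool();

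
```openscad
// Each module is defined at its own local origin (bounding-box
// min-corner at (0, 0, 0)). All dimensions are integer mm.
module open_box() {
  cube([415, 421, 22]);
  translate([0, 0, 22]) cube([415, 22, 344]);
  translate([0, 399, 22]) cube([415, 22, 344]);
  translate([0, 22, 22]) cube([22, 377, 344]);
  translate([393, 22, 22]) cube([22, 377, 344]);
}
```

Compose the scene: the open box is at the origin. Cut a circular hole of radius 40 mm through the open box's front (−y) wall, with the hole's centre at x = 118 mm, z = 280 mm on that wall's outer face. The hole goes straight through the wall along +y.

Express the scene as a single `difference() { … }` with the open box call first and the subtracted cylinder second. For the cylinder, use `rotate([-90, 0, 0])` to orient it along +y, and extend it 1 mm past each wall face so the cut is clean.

difference() {
  open_box();
  translate([118, -1, 280]) rotate([-90, 0, 0]) cylinder(h = 24, r = 40);
}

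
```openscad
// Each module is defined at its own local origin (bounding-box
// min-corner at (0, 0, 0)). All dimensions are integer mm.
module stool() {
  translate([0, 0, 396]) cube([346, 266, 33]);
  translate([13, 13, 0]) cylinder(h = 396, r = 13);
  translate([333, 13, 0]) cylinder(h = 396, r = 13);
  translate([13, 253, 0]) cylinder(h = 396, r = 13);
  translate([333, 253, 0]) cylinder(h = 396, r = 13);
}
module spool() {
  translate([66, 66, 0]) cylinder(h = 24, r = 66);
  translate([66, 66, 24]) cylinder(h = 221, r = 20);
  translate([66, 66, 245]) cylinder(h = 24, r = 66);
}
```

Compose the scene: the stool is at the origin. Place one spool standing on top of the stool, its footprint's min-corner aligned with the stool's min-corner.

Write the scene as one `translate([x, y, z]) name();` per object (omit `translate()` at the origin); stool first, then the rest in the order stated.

stool();
translate([0, 0, 429]) spool();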